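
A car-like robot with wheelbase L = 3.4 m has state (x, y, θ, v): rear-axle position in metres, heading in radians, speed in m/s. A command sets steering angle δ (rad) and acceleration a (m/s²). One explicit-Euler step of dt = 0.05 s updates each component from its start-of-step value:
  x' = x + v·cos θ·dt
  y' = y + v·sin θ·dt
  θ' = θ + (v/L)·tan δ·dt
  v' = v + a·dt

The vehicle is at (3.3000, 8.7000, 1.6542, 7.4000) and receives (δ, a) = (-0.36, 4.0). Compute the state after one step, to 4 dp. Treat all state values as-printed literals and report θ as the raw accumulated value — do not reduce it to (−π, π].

x' = 3.3000 + 7.4000·cos(1.6542)·0.05 = 3.2692
y' = 8.7000 + 7.4000·sin(1.6542)·0.05 = 9.0687
θ' = 1.6542 + (7.4000/3.4)·tan(-0.36)·0.05 = 1.6132
v' = 7.4000 + 4.0000·0.05 = 7.6000

(3.2692, 9.0687, 1.6132, 7.6000)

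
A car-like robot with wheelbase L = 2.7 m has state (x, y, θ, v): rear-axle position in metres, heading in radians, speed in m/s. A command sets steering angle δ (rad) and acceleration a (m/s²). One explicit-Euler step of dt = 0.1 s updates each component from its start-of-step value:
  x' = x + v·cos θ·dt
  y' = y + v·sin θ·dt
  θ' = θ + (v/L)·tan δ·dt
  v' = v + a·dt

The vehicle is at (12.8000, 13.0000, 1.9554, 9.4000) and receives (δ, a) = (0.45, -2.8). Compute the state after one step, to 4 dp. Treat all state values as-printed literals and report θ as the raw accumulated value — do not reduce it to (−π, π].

(12.4473, 13.8713, 2.1236, 9.1200)

x' = 12.8000 + 9.4000·cos(1.9554)·0.1 = 12.4473
y' = 13.0000 + 9.4000·sin(1.9554)·0.1 = 13.8713
θ' = 1.9554 + (9.4000/2.7)·tan(0.45)·0.1 = 2.1236
v' = 9.4000 − 2.8000·0.1 = 9.1200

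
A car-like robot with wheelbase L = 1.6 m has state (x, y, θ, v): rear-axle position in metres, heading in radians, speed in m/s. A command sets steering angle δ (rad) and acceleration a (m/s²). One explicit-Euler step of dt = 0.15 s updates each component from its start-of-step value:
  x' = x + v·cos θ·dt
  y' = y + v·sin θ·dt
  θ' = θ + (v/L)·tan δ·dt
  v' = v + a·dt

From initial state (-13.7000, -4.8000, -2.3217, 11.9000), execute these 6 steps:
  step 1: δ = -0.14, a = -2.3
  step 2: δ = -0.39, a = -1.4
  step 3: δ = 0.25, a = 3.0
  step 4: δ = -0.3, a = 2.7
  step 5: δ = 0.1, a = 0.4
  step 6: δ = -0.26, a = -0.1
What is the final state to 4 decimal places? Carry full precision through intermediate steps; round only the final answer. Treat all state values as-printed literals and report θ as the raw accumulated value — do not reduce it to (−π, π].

after step 1 (δ=-0.14, a=-2.3): (-14.917905, -6.104965, -2.478916, 11.555000)
after step 2 (δ=-0.39, a=-1.4): (-16.284310, -7.171311, -2.924204, 11.345000)
after step 3 (δ=0.25, a=3.0): (-17.946007, -7.538345, -2.652624, 11.795000)
after step 4 (δ=-0.3, a=2.7): (-19.507933, -8.369389, -2.994682, 12.200000)
after step 5 (δ=0.1, a=0.4): (-21.318220, -8.637269, -2.879924, 12.260000)
after step 6 (δ=-0.26, a=-0.1): (-23.094620, -9.113004, -3.185683, 12.245000)

(-23.0946, -9.1130, -3.1857, 12.2450)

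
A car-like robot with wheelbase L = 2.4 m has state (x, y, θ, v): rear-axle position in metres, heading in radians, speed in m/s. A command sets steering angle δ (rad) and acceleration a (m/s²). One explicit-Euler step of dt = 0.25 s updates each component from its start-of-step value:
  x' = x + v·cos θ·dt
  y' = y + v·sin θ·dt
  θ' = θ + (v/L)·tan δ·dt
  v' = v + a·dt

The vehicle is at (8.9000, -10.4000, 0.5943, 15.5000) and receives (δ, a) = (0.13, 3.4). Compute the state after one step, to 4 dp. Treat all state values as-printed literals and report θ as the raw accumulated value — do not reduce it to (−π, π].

x' = 8.9000 + 15.5000·cos(0.5943)·0.25 = 12.1106
y' = -10.4000 + 15.5000·sin(0.5943)·0.25 = -8.2303
θ' = 0.5943 + (15.5000/2.4)·tan(0.13)·0.25 = 0.8054
v' = 15.5000 + 3.4000·0.25 = 16.3500

(12.1106, -8.2303, 0.8054, 16.3500)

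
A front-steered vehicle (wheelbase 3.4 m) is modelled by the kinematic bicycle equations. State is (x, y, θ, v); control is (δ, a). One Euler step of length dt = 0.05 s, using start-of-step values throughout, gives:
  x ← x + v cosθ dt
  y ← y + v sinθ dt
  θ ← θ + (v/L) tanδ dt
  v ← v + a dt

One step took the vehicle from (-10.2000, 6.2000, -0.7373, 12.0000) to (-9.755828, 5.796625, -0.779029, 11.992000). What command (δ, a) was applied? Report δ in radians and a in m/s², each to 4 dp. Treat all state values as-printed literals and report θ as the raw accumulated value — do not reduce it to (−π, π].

δ = -0.2322, a = -0.1600

a = (v'−v)/dt = (-0.008000)/0.05 = -0.1600
Δθ = θ'−θ = -0.041729;  (v·dt/L) = 12.0000·0.05/3.4 = 0.176471
tan δ = Δθ·L/(v·dt) = -0.236464  →  δ = -0.2322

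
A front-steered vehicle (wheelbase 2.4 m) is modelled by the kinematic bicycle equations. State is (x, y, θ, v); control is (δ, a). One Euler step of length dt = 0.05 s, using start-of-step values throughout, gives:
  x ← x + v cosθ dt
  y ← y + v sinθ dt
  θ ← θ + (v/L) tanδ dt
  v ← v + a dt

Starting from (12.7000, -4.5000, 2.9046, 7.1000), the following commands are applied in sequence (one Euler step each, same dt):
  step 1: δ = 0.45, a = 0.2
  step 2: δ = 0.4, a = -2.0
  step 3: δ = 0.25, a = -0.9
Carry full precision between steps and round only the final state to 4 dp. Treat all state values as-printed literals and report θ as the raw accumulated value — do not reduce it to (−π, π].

after step 1 (δ=0.45, a=0.2): (12.354923, -4.416653, 2.976052, 7.110000)
after step 2 (δ=0.4, a=-2.0): (12.004283, -4.358072, 3.038678, 7.010000)
after step 3 (δ=0.25, a=-0.9): (11.655637, -4.322064, 3.075969, 6.965000)

(11.6556, -4.3221, 3.0760, 6.9650)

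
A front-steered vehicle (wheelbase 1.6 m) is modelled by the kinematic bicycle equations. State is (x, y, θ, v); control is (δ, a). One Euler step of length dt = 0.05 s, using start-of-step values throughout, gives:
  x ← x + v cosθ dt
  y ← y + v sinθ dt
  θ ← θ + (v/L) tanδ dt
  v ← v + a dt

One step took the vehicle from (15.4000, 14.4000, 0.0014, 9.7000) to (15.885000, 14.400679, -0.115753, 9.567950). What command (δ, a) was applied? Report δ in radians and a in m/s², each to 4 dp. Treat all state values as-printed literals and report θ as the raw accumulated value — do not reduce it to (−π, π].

δ = -0.3688, a = -2.6410

a = (v'−v)/dt = (-0.132050)/0.05 = -2.6410
Δθ = θ'−θ = -0.117153;  (v·dt/L) = 9.7000·0.05/1.6 = 0.303125
tan δ = Δθ·L/(v·dt) = -0.386484  →  δ = -0.3688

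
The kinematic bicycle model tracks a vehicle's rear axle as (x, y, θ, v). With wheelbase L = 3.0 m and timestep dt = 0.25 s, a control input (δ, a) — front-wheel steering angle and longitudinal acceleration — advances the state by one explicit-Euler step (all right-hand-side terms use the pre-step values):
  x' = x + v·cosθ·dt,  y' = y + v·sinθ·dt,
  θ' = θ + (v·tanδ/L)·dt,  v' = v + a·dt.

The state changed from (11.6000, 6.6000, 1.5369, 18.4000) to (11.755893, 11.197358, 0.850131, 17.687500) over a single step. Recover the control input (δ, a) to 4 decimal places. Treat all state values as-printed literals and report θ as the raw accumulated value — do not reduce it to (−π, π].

a = (v'−v)/dt = (-0.712500)/0.25 = -2.8500
Δθ = θ'−θ = -0.686769;  (v·dt/L) = 18.4000·0.25/3.0 = 1.533333
tan δ = Δθ·L/(v·dt) = -0.447893  →  δ = -0.4211

δ = -0.4211, a = -2.8500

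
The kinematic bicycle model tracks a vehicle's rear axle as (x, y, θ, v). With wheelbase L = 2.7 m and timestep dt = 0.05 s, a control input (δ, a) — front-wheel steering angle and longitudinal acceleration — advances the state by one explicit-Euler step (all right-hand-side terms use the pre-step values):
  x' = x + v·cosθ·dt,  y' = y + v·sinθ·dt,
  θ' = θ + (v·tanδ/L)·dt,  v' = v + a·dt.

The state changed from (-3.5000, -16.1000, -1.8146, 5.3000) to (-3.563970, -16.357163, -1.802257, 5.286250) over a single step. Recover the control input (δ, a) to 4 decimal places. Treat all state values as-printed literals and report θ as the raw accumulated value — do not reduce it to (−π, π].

δ = 0.1251, a = -0.2750

a = (v'−v)/dt = (-0.013750)/0.05 = -0.2750
Δθ = θ'−θ = 0.012343;  (v·dt/L) = 5.3000·0.05/2.7 = 0.098148
tan δ = Δθ·L/(v·dt) = 0.125759  →  δ = 0.1251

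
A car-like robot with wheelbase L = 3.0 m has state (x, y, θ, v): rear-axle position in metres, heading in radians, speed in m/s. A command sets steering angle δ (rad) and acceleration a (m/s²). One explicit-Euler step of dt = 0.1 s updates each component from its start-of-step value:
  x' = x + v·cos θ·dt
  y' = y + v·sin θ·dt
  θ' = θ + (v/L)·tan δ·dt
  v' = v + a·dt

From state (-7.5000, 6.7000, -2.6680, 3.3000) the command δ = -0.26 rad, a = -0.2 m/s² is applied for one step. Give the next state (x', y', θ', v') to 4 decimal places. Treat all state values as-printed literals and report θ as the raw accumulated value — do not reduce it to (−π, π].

(-7.7937, 6.5495, -2.6973, 3.2800)

x' = -7.5000 + 3.3000·cos(-2.6680)·0.1 = -7.7937
y' = 6.7000 + 3.3000·sin(-2.6680)·0.1 = 6.5495
θ' = -2.6680 + (3.3000/3.0)·tan(-0.26)·0.1 = -2.6973
v' = 3.3000 − 0.2000·0.1 = 3.2800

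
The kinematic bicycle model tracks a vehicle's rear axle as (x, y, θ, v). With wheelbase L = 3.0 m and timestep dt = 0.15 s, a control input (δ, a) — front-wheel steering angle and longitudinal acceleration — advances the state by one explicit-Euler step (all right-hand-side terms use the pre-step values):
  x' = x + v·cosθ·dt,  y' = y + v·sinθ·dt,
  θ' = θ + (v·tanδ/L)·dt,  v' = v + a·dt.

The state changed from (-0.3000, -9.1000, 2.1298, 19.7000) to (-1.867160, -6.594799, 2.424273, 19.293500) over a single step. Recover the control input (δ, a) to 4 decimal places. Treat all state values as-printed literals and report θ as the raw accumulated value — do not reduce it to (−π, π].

δ = 0.2905, a = -2.7100

a = (v'−v)/dt = (-0.406500)/0.15 = -2.7100
Δθ = θ'−θ = 0.294473;  (v·dt/L) = 19.7000·0.15/3.0 = 0.985000
tan δ = Δθ·L/(v·dt) = 0.298957  →  δ = 0.2905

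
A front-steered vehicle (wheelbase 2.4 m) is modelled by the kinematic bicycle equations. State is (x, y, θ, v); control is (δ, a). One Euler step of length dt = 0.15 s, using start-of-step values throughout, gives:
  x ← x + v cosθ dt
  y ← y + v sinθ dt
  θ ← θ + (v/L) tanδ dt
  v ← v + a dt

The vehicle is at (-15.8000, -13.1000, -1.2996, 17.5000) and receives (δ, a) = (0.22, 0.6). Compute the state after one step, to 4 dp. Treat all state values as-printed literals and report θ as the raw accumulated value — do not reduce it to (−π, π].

x' = -15.8000 + 17.5000·cos(-1.2996)·0.15 = -15.0968
y' = -13.1000 + 17.5000·sin(-1.2996)·0.15 = -15.6291
θ' = -1.2996 + (17.5000/2.4)·tan(0.22)·0.15 = -1.0550
v' = 17.5000 + 0.6000·0.15 = 17.5900

(-15.0968, -15.6291, -1.0550, 17.5900)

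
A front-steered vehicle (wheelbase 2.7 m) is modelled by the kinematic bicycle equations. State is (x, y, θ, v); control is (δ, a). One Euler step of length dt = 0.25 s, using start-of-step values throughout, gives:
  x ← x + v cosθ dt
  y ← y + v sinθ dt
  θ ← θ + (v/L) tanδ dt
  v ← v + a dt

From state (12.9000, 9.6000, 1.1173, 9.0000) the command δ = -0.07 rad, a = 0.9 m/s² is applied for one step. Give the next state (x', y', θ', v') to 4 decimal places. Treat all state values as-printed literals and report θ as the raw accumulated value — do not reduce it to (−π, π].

x' = 12.9000 + 9.0000·cos(1.1173)·0.25 = 13.8858
y' = 9.6000 + 9.0000·sin(1.1173)·0.25 = 11.6226
θ' = 1.1173 + (9.0000/2.7)·tan(-0.07)·0.25 = 1.0589
v' = 9.0000 + 0.9000·0.25 = 9.2250

(13.8858, 11.6226, 1.0589, 9.2250)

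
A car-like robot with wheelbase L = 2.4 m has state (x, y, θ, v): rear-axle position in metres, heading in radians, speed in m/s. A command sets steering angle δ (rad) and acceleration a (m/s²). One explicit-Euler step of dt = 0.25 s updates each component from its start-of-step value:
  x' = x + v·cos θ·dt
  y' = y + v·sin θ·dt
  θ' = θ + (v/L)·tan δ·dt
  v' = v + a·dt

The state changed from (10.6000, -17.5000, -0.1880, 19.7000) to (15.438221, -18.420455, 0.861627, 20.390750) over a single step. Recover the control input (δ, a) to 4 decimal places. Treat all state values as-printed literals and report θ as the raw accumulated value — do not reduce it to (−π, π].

a = (v'−v)/dt = (0.690750)/0.25 = 2.7630
Δθ = θ'−θ = 1.049627;  (v·dt/L) = 19.7000·0.25/2.4 = 2.052083
tan δ = Δθ·L/(v·dt) = 0.511493  →  δ = 0.4728

δ = 0.4728, a = 2.7630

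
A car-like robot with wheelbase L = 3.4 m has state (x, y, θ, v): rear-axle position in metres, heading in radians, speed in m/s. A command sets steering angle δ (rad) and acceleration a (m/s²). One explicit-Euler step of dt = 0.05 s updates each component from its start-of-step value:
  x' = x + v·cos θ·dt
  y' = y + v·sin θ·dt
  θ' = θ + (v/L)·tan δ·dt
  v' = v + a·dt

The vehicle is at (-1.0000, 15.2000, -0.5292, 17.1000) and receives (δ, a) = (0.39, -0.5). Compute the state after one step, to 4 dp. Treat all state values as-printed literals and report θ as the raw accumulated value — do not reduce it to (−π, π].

(-0.2620, 14.7684, -0.4258, 17.0750)

x' = -1.0000 + 17.1000·cos(-0.5292)·0.05 = -0.2620
y' = 15.2000 + 17.1000·sin(-0.5292)·0.05 = 14.7684
θ' = -0.5292 + (17.1000/3.4)·tan(0.39)·0.05 = -0.4258
v' = 17.1000 − 0.5000·0.05 = 17.0750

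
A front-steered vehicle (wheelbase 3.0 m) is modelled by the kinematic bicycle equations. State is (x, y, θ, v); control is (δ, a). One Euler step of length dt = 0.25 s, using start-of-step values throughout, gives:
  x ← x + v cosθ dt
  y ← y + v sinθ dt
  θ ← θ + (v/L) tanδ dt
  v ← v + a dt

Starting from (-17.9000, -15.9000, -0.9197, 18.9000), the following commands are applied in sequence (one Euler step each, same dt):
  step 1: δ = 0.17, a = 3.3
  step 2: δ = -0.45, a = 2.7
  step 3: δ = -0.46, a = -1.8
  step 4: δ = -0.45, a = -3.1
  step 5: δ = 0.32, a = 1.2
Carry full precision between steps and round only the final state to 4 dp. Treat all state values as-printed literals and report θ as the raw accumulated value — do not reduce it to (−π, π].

after step 1 (δ=0.17, a=3.3): (-15.036372, -19.658359, -0.649341, 19.725000)
after step 2 (δ=-0.45, a=2.7): (-11.108717, -22.640095, -1.443362, 20.400000)
after step 3 (δ=-0.46, a=-1.8): (-10.460561, -27.698740, -2.285625, 19.950000)
after step 4 (δ=-0.45, a=-3.1): (-13.729808, -31.465327, -3.088704, 19.175000)
after step 5 (δ=0.32, a=1.2): (-18.516855, -31.718743, -2.559172, 19.475000)

(-18.5169, -31.7187, -2.5592, 19.4750)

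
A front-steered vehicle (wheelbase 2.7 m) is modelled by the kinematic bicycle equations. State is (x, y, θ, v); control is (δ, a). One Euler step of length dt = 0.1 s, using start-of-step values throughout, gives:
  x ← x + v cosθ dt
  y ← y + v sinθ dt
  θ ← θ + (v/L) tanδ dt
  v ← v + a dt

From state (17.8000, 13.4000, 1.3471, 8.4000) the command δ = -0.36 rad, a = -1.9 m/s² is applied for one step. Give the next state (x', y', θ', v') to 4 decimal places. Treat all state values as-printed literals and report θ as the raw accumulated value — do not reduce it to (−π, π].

(17.9863, 14.2191, 1.2300, 8.2100)

x' = 17.8000 + 8.4000·cos(1.3471)·0.1 = 17.9863
y' = 13.4000 + 8.4000·sin(1.3471)·0.1 = 14.2191
θ' = 1.3471 + (8.4000/2.7)·tan(-0.36)·0.1 = 1.2300
v' = 8.4000 − 1.9000·0.1 = 8.2100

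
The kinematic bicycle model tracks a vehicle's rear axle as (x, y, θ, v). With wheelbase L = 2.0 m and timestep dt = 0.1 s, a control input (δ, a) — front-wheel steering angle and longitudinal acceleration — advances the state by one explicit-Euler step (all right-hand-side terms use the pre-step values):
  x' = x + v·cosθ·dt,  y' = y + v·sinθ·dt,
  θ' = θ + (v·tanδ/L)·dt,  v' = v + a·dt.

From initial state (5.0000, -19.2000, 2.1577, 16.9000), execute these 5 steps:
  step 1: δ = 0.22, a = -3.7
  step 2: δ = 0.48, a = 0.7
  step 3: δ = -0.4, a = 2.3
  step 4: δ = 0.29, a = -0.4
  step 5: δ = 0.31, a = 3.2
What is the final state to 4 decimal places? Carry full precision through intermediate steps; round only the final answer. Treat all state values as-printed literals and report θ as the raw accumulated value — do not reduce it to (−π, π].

after step 1 (δ=0.22, a=-3.7): (4.064103, -17.792806, 2.346658, 16.530000)
after step 2 (δ=0.48, a=0.7): (2.906454, -16.612865, 2.776943, 16.600000)
after step 3 (δ=-0.4, a=2.3): (1.355601, -16.020873, 2.426025, 16.830000)
after step 4 (δ=0.29, a=-0.4): (0.085406, -14.916748, 2.677139, 16.790000)
after step 5 (δ=0.31, a=3.2): (-1.415732, -14.164666, 2.946054, 17.110000)

(-1.4157, -14.1647, 2.9461, 17.1100)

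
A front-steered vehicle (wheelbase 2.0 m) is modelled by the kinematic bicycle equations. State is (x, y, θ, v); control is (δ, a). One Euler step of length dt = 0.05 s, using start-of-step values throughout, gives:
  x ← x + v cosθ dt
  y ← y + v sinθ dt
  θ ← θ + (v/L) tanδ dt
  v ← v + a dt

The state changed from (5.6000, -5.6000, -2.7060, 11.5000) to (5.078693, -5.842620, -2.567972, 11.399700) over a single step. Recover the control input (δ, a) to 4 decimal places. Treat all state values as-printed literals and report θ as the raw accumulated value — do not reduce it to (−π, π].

a = (v'−v)/dt = (-0.100300)/0.05 = -2.0060
Δθ = θ'−θ = 0.138028;  (v·dt/L) = 11.5000·0.05/2.0 = 0.287500
tan δ = Δθ·L/(v·dt) = 0.480097  →  δ = 0.4476

δ = 0.4476, a = -2.0060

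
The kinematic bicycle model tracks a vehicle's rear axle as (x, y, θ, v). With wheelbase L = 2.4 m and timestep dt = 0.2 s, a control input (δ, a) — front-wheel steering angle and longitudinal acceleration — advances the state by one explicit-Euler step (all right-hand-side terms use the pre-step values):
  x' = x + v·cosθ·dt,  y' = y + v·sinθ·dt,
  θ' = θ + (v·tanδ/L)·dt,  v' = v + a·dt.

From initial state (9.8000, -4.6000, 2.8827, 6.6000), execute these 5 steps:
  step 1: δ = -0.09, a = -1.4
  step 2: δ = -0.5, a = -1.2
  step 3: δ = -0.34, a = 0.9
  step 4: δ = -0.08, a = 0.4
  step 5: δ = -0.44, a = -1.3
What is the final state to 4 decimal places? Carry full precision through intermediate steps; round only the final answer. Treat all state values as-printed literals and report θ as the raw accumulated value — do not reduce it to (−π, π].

(4.5519, -1.3942, 2.0756, 6.0800)

after step 1 (δ=-0.09, a=-1.4): (8.523990, -4.262066, 2.833066, 6.320000)
after step 2 (δ=-0.5, a=-1.2): (7.319674, -3.878246, 2.545347, 6.080000)
after step 3 (δ=-0.34, a=0.9): (6.313495, -3.195413, 2.366120, 6.260000)
after step 4 (δ=-0.08, a=0.4): (5.419454, -2.318946, 2.324297, 6.340000)
after step 5 (δ=-0.44, a=-1.3): (4.551894, -1.394196, 2.075568, 6.080000)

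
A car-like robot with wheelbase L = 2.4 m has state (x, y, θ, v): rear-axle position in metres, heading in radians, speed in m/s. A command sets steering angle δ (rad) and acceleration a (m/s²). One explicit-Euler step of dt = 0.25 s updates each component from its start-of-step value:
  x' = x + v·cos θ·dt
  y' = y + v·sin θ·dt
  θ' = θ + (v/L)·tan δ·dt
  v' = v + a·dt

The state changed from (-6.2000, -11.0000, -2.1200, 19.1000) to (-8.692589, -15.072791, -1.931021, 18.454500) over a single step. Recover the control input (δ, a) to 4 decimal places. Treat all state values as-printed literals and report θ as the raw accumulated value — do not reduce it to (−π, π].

δ = 0.0947, a = -2.5820

a = (v'−v)/dt = (-0.645500)/0.25 = -2.5820
Δθ = θ'−θ = 0.188979;  (v·dt/L) = 19.1000·0.25/2.4 = 1.989583
tan δ = Δθ·L/(v·dt) = 0.094984  →  δ = 0.0947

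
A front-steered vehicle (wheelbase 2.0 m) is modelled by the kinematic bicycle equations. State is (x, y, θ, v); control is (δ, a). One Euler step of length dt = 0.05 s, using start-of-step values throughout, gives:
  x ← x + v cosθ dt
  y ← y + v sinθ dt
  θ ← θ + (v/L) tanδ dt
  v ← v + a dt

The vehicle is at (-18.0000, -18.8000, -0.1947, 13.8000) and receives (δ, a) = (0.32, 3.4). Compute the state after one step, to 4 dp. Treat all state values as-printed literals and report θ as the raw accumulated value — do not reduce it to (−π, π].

(-17.3230, -18.9335, -0.0804, 13.9700)

x' = -18.0000 + 13.8000·cos(-0.1947)·0.05 = -17.3230
y' = -18.8000 + 13.8000·sin(-0.1947)·0.05 = -18.9335
θ' = -0.1947 + (13.8000/2.0)·tan(0.32)·0.05 = -0.0804
v' = 13.8000 + 3.4000·0.05 = 13.9700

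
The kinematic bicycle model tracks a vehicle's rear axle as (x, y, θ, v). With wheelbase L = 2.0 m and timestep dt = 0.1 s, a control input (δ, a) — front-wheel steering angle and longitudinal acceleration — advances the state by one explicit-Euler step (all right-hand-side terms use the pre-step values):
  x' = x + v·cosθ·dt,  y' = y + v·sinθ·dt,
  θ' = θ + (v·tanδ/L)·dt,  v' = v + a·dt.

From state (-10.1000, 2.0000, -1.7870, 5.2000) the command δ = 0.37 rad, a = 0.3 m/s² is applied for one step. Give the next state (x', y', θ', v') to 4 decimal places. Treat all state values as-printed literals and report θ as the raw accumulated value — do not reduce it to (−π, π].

x' = -10.1000 + 5.2000·cos(-1.7870)·0.1 = -10.2116
y' = 2.0000 + 5.2000·sin(-1.7870)·0.1 = 1.4921
θ' = -1.7870 + (5.2000/2.0)·tan(0.37)·0.1 = -1.6862
v' = 5.2000 + 0.3000·0.1 = 5.2300

(-10.2116, 1.4921, -1.6862, 5.2300)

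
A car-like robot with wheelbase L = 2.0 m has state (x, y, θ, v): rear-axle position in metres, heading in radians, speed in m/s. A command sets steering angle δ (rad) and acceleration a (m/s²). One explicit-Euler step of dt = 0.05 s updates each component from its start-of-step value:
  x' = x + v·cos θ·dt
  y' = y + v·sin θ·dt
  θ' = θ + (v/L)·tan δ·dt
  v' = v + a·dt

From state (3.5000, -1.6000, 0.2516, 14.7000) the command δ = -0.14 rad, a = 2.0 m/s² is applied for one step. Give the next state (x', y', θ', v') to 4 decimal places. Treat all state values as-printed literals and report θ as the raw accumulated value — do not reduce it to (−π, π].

(4.2119, -1.4170, 0.1998, 14.8000)

x' = 3.5000 + 14.7000·cos(0.2516)·0.05 = 4.2119
y' = -1.6000 + 14.7000·sin(0.2516)·0.05 = -1.4170
θ' = 0.2516 + (14.7000/2.0)·tan(-0.14)·0.05 = 0.1998
v' = 14.7000 + 2.0000·0.05 = 14.8000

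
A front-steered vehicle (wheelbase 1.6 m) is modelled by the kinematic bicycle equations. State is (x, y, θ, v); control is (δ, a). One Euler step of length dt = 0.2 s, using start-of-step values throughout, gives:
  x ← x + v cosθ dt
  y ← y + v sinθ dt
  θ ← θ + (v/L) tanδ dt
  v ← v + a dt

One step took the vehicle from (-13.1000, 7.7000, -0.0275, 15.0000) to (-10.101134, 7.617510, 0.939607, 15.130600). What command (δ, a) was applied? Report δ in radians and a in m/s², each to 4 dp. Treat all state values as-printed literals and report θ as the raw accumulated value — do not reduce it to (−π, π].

δ = 0.4762, a = 0.6530

a = (v'−v)/dt = (0.130600)/0.2 = 0.6530
Δθ = θ'−θ = 0.967107;  (v·dt/L) = 15.0000·0.2/1.6 = 1.875000
tan δ = Δθ·L/(v·dt) = 0.515790  →  δ = 0.4762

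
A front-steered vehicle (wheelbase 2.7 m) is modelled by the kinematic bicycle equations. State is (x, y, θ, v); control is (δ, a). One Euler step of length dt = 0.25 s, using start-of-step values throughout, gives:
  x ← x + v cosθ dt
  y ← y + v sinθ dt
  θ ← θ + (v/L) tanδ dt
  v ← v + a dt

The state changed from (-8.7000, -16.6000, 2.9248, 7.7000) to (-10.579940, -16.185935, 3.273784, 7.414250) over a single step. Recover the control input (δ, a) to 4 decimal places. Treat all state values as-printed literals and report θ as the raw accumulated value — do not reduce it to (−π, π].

a = (v'−v)/dt = (-0.285750)/0.25 = -1.1430
Δθ = θ'−θ = 0.348984;  (v·dt/L) = 7.7000·0.25/2.7 = 0.712963
tan δ = Δθ·L/(v·dt) = 0.489484  →  δ = 0.4552

δ = 0.4552, a = -1.1430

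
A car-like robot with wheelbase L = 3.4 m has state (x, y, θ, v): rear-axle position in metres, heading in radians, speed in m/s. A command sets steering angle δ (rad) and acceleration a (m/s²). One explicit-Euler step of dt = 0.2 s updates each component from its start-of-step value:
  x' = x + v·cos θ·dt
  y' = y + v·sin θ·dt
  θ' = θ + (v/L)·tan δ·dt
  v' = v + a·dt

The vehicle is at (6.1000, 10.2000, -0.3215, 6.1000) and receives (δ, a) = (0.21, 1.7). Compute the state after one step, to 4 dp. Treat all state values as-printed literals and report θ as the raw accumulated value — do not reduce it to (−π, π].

(7.2575, 9.8145, -0.2450, 6.4400)

x' = 6.1000 + 6.1000·cos(-0.3215)·0.2 = 7.2575
y' = 10.2000 + 6.1000·sin(-0.3215)·0.2 = 9.8145
θ' = -0.3215 + (6.1000/3.4)·tan(0.21)·0.2 = -0.2450
v' = 6.1000 + 1.7000·0.2 = 6.4400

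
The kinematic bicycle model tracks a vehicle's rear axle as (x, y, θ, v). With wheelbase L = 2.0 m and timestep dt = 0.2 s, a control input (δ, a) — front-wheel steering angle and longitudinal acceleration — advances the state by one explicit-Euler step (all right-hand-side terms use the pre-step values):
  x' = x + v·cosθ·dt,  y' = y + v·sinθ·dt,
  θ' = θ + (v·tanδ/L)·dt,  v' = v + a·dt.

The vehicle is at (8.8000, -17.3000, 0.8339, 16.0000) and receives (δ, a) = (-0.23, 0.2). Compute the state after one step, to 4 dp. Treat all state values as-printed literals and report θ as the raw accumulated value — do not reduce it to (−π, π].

(10.9504, -14.9302, 0.4593, 16.0400)

x' = 8.8000 + 16.0000·cos(0.8339)·0.2 = 10.9504
y' = -17.3000 + 16.0000·sin(0.8339)·0.2 = -14.9302
θ' = 0.8339 + (16.0000/2.0)·tan(-0.23)·0.2 = 0.4593
v' = 16.0000 + 0.2000·0.2 = 16.0400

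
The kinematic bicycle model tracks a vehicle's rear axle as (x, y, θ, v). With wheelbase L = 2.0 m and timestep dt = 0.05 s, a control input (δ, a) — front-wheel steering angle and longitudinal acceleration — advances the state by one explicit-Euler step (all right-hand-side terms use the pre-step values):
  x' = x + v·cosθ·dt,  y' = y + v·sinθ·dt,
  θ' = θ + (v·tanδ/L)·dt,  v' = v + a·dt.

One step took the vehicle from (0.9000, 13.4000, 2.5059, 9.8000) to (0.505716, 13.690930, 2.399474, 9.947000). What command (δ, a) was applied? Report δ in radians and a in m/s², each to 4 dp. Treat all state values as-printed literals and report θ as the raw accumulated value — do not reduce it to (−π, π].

δ = -0.4098, a = 2.9400

a = (v'−v)/dt = (0.147000)/0.05 = 2.9400
Δθ = θ'−θ = -0.106426;  (v·dt/L) = 9.8000·0.05/2.0 = 0.245000
tan δ = Δθ·L/(v·dt) = -0.434392  →  δ = -0.4098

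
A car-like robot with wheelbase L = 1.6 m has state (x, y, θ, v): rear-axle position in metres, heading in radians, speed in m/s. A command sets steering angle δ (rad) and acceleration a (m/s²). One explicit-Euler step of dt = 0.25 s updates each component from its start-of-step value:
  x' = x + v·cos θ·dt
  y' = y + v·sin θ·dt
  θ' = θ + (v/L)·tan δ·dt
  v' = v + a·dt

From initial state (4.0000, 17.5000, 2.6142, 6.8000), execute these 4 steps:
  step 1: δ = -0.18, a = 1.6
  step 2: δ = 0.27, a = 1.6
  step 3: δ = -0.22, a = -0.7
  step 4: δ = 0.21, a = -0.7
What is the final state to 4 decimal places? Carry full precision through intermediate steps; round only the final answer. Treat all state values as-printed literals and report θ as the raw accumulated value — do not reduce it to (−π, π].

(-2.0137, 21.4596, 2.7139, 7.2500)

after step 1 (δ=-0.18, a=1.6): (2.530992, 18.355579, 2.420857, 7.200000)
after step 2 (δ=0.27, a=1.6): (1.178615, 19.543466, 2.732210, 7.600000)
after step 3 (δ=-0.22, a=-0.7): (-0.564382, 20.299748, 2.466662, 7.425000)
after step 4 (δ=0.21, a=-0.7): (-2.013650, 21.459613, 2.713941, 7.250000)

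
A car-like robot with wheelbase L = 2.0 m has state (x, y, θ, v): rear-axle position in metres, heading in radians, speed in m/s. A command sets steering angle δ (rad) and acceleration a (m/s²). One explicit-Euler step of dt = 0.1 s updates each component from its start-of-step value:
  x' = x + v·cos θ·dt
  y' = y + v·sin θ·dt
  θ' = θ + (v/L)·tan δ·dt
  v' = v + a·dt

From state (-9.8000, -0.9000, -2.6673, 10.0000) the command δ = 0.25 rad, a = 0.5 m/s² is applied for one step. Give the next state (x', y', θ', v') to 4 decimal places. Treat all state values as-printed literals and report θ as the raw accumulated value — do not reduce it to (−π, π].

(-10.6896, -1.3567, -2.5396, 10.0500)

x' = -9.8000 + 10.0000·cos(-2.6673)·0.1 = -10.6896
y' = -0.9000 + 10.0000·sin(-2.6673)·0.1 = -1.3567
θ' = -2.6673 + (10.0000/2.0)·tan(0.25)·0.1 = -2.5396
v' = 10.0000 + 0.5000·0.1 = 10.0500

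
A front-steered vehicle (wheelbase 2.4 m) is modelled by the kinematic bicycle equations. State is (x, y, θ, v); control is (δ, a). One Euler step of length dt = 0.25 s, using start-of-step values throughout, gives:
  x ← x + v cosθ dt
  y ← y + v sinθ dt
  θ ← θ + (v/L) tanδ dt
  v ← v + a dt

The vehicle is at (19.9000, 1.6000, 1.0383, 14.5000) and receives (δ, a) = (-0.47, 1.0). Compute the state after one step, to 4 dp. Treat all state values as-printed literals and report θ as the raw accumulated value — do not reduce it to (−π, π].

x' = 19.9000 + 14.5000·cos(1.0383)·0.25 = 21.7404
y' = 1.6000 + 14.5000·sin(1.0383)·0.25 = 4.7231
θ' = 1.0383 + (14.5000/2.4)·tan(-0.47)·0.25 = 0.2711
v' = 14.5000 + 1.0000·0.25 = 14.7500

(21.7404, 4.7231, 0.2711, 14.7500)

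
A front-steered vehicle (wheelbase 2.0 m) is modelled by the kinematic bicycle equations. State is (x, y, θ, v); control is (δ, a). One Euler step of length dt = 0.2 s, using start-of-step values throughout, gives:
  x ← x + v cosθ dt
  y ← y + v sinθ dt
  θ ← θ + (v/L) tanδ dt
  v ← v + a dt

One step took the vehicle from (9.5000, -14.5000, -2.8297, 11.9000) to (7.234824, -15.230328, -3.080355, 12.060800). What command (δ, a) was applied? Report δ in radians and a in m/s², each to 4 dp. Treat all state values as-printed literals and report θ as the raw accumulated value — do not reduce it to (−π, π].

a = (v'−v)/dt = (0.160800)/0.2 = 0.8040
Δθ = θ'−θ = -0.250655;  (v·dt/L) = 11.9000·0.2/2.0 = 1.190000
tan δ = Δθ·L/(v·dt) = -0.210634  →  δ = -0.2076

δ = -0.2076, a = 0.8040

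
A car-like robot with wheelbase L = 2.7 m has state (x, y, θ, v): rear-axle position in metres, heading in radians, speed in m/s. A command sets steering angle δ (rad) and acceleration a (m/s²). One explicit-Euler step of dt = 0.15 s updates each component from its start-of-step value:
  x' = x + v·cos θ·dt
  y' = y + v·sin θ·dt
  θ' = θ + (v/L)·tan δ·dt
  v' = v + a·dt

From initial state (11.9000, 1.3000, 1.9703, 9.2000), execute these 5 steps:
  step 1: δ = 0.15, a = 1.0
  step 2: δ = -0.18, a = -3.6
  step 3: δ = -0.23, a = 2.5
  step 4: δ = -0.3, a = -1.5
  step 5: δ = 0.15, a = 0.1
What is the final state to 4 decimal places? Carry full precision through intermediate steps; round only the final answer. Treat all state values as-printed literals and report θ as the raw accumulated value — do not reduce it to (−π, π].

(9.7151, 7.7082, 1.7558, 8.9750)

after step 1 (δ=0.15, a=1.0): (11.363234, 2.571331, 2.047547, 9.350000)
after step 2 (δ=-0.18, a=-3.6): (10.719634, 3.817439, 1.953024, 8.810000)
after step 3 (δ=-0.23, a=2.5): (10.226730, 5.043574, 1.838424, 9.185000)
after step 4 (δ=-0.3, a=-1.5): (9.862393, 6.372278, 1.680576, 8.960000)
after step 5 (δ=0.15, a=0.1): (9.715145, 7.708187, 1.755808, 8.975000)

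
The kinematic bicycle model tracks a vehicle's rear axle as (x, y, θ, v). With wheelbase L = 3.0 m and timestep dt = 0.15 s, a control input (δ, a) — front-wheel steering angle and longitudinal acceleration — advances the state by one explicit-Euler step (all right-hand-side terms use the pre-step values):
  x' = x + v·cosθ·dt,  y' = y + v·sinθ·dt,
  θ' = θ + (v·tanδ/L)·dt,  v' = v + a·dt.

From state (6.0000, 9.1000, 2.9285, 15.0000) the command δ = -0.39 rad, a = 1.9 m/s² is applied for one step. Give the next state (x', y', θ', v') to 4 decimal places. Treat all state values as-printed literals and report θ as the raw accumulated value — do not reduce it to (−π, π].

(3.8009, 9.5758, 2.6202, 15.2850)

x' = 6.0000 + 15.0000·cos(2.9285)·0.15 = 3.8009
y' = 9.1000 + 15.0000·sin(2.9285)·0.15 = 9.5758
θ' = 2.9285 + (15.0000/3.0)·tan(-0.39)·0.15 = 2.6202
v' = 15.0000 + 1.9000·0.15 = 15.2850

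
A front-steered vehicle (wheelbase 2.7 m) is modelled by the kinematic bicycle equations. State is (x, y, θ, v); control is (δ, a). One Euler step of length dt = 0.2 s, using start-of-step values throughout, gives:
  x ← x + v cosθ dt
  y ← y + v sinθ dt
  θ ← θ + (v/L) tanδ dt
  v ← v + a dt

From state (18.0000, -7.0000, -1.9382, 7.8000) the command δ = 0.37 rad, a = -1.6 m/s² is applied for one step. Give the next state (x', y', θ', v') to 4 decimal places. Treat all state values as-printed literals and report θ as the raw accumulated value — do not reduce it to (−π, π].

x' = 18.0000 + 7.8000·cos(-1.9382)·0.2 = 17.4397
y' = -7.0000 + 7.8000·sin(-1.9382)·0.2 = -8.4559
θ' = -1.9382 + (7.8000/2.7)·tan(0.37)·0.2 = -1.7141
v' = 7.8000 − 1.6000·0.2 = 7.4800

(17.4397, -8.4559, -1.7141, 7.4800)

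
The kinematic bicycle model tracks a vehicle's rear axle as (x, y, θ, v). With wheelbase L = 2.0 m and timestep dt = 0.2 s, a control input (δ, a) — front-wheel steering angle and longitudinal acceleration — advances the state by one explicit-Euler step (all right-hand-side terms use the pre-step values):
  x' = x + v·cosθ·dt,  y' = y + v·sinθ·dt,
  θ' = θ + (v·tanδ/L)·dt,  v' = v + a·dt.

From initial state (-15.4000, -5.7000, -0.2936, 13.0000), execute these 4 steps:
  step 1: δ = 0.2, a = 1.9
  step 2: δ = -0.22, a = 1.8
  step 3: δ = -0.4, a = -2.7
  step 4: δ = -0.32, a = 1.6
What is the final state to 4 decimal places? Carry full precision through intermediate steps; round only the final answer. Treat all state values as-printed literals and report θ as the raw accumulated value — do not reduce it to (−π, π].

(-6.0162, -9.5061, -1.3476, 13.5200)

after step 1 (δ=0.2, a=1.9): (-12.911259, -6.452440, -0.030077, 13.380000)
after step 2 (δ=-0.22, a=1.8): (-10.236469, -6.532914, -0.329280, 13.740000)
after step 3 (δ=-0.4, a=-2.7): (-7.636104, -7.421511, -0.910198, 13.200000)
after step 4 (δ=-0.32, a=1.6): (-6.016227, -9.506121, -1.347632, 13.520000)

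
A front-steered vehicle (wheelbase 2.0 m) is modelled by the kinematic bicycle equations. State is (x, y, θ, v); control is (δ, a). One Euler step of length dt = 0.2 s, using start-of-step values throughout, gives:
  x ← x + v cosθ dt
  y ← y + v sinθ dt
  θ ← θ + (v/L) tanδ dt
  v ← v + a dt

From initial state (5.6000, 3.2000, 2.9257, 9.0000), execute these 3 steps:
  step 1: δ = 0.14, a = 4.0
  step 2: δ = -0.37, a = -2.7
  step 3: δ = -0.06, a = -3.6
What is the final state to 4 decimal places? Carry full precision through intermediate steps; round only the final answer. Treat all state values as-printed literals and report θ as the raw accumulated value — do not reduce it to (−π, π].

after step 1 (δ=0.14, a=4.0): (3.841786, 3.585595, 3.052530, 9.800000)
after step 2 (δ=-0.37, a=-2.7): (1.889554, 3.759928, 2.672424, 9.260000)
after step 3 (δ=-0.06, a=-3.6): (0.237673, 4.597300, 2.616797, 8.540000)

(0.2377, 4.5973, 2.6168, 8.5400)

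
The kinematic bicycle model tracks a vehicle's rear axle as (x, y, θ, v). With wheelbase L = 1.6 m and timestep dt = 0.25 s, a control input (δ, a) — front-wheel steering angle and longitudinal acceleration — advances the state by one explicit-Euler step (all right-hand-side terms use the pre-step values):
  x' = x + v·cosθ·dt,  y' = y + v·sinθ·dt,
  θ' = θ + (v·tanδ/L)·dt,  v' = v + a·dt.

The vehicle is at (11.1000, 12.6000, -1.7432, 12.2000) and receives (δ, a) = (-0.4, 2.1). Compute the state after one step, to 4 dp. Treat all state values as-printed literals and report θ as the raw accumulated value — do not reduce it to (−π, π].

(10.5768, 9.5952, -2.5491, 12.7250)

x' = 11.1000 + 12.2000·cos(-1.7432)·0.25 = 10.5768
y' = 12.6000 + 12.2000·sin(-1.7432)·0.25 = 9.5952
θ' = -1.7432 + (12.2000/1.6)·tan(-0.4)·0.25 = -2.5491
v' = 12.2000 + 2.1000·0.25 = 12.7250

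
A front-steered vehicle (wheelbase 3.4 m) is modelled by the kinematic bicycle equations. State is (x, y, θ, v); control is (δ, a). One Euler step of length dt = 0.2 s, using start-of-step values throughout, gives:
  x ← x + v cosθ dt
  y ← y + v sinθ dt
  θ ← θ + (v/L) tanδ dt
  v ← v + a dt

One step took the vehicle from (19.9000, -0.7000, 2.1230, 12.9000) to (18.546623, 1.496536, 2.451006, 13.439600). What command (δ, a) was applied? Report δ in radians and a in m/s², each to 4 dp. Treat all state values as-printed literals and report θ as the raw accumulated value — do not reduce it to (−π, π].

a = (v'−v)/dt = (0.539600)/0.2 = 2.6980
Δθ = θ'−θ = 0.328006;  (v·dt/L) = 12.9000·0.2/3.4 = 0.758824
tan δ = Δθ·L/(v·dt) = 0.432256  →  δ = 0.4080

δ = 0.4080, a = 2.6980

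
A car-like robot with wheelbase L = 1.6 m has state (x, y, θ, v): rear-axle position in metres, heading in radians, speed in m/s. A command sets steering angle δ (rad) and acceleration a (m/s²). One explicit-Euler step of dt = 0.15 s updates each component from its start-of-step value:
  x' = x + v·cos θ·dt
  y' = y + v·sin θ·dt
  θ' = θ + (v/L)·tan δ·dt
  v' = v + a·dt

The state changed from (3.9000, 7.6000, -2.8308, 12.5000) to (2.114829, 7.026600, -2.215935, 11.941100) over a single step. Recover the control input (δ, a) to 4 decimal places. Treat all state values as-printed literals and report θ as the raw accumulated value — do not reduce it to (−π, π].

a = (v'−v)/dt = (-0.558900)/0.15 = -3.7260
Δθ = θ'−θ = 0.614865;  (v·dt/L) = 12.5000·0.15/1.6 = 1.171875
tan δ = Δθ·L/(v·dt) = 0.524685  →  δ = 0.4832

δ = 0.4832, a = -3.7260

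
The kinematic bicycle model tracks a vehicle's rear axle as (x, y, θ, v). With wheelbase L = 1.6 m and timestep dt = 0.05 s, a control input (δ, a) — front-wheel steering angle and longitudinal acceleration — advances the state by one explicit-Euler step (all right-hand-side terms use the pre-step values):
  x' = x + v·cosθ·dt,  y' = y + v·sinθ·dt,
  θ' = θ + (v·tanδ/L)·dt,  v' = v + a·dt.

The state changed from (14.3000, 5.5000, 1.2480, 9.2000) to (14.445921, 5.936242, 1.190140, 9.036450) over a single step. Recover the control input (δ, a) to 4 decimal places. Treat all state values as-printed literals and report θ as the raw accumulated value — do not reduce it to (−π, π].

δ = -0.1986, a = -3.2710

a = (v'−v)/dt = (-0.163550)/0.05 = -3.2710
Δθ = θ'−θ = -0.057860;  (v·dt/L) = 9.2000·0.05/1.6 = 0.287500
tan δ = Δθ·L/(v·dt) = -0.201252  →  δ = -0.1986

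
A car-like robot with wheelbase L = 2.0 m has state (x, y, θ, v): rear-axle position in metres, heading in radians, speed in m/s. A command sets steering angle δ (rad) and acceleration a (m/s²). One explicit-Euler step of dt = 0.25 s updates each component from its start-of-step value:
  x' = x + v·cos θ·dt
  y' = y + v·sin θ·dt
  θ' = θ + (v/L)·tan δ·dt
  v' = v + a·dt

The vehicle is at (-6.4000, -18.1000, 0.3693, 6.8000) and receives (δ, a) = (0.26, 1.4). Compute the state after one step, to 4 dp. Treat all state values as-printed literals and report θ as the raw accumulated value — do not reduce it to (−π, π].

x' = -6.4000 + 6.8000·cos(0.3693)·0.25 = -4.8146
y' = -18.1000 + 6.8000·sin(0.3693)·0.25 = -17.4864
θ' = 0.3693 + (6.8000/2.0)·tan(0.26)·0.25 = 0.5954
v' = 6.8000 + 1.4000·0.25 = 7.1500

(-4.8146, -17.4864, 0.5954, 7.1500)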